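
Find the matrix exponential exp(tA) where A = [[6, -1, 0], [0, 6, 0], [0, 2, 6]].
A has Jordan form J = [[6, 1, 0], [0, 6, 0], [0, 0, 6]] with A = PJP^{-1}, so e^{tA} = P e^{tJ} P^{-1}.

For a Jordan block J_k(λ), e^{tJ_k(λ)} = e^{λt} · (I + tN + t^2 N^2/2! + ... + t^{k-1} N^{k-1}/(k-1)!) where N is the nilpotent superdiagonal part.

Assembling the blocks and conjugating back gives the entries of e^{tA} as shown above.

e^{tA} = [[e^{6*t}, -t*e^{6*t}, 0], [0, e^{6*t}, 0], [0, 2*t*e^{6*t}, e^{6*t}]]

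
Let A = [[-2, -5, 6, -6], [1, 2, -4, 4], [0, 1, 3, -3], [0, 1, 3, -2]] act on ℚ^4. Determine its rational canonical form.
The invariant factors of A (the non-unit diagonal entries of the Smith normal form of xI - A over ℚ[x]) are (x - 1)(x^3 + 4x - 1), each dividing the next. The characteristic polynomial is their product, (x - 1)(x^3 + 4x - 1).

The rational canonical form is the block-diagonal matrix of companion matrices C(f_i):
R = [[0, 0, 0, -1], [1, 0, 0, 5], [0, 1, 0, -4], [0, 0, 1, 1]].

Note the characteristic polynomial does not split into linear factors over ℚ, so A has no Jordan form over ℚ; the rational canonical form exists over any field.

R = [[0, 0, 0, -1], [1, 0, 0, 5], [0, 1, 0, -4], [0, 0, 1, 1]]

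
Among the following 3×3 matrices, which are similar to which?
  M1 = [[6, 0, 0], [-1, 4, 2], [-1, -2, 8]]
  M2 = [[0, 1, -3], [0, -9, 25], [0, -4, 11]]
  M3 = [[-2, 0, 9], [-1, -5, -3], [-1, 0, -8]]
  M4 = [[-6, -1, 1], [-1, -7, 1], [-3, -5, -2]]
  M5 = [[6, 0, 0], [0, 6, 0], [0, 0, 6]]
Characteristic polynomials: χ_{M1} = (x - 6)^3, χ_{M2} = x(x - 1)^2, χ_{M3} = (x + 5)^3, χ_{M4} = (x + 5)^3, χ_{M5} = (x - 6)^3.

{M1}: invariant factors x - 6, (x - 6)^2.

{M2}: invariant factors x(x - 1)^2.

{M3}: invariant factors x + 5, (x + 5)^2.

{M4}: invariant factors (x + 5)^3.

{M5}: invariant factors x - 6, x - 6, x - 6.

Matrices are similar if and only if their invariant-factor lists agree; the partition into similarity classes is {M1}, {M2}, {M3}, {M4}, {M5}.

5 classes: {M1}, {M2}, {M3}, {M4}, {M5}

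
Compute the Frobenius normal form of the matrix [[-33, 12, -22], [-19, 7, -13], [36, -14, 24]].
The invariant factors of A (the non-unit diagonal entries of the Smith normal form of xI - A over ℚ[x]) are (x + 5)(x^2 - 3x - 2), each dividing the next. The characteristic polynomial is their product, (x + 5)(x^2 - 3x - 2).

The rational canonical form is the block-diagonal matrix of companion matrices C(f_i):
R = [[0, 0, 10], [1, 0, 17], [0, 1, -2]].

Note the characteristic polynomial does not split into linear factors over ℚ, so A has no Jordan form over ℚ; the rational canonical form exists over any field.

R = [[0, 0, 10], [1, 0, 17], [0, 1, -2]]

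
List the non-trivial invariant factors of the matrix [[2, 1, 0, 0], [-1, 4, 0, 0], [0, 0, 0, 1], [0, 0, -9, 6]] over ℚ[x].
The Jordan structure of A has elementary divisors (x - 3)^2, (x - 3)^2. Arranging the block sizes at each eigenvalue in decreasing order and taking row products gives the invariant factors.

Invariant factors (smallest first, each dividing the next): (x - 3)^2, (x - 3)^2.

Check: the last factor (x - 3)^2 is the minimal polynomial, and the product (x - 3)^4 is the characteristic polynomial.

(x - 3)^2, (x - 3)^2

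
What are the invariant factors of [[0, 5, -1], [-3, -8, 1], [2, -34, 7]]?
(x - 1)^2(x + 3)

The Jordan structure of A has elementary divisors (x + 3), (x - 1)^2. Arranging the block sizes at each eigenvalue in decreasing order and taking row products gives the invariant factors.

Invariant factors (smallest first, each dividing the next): (x - 1)^2(x + 3).

Check: the last factor (x - 1)^2(x + 3) is the minimal polynomial, and the product (x - 1)^2(x + 3) is the characteristic polynomial.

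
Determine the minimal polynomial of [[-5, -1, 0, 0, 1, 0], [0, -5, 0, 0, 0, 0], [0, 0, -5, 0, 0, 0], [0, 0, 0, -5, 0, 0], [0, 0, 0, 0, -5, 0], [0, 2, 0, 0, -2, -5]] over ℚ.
m_A(x) = (x + 5)^2

The characteristic polynomial factors as (x + 5)^6. The minimal polynomial is ∏(x - λ)^{k_λ} where k_λ is the size of the largest Jordan block at λ.

For λ = -5: rank(A + 5I) = 1, and the largest Jordan block has size 2 (the smallest k with rank((A + 5I)^k) = rank((A + 5I)^(k+1))).

So m_A(x) = (x + 5)^2.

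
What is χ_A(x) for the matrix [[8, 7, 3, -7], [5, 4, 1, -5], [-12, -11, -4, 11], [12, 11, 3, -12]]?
χ_A(x) = (x + 1)^4

xI - A = [[x - 8, -7, -3, 7], [-5, x - 4, -1, 5], [12, 11, x + 4, -11], [-12, -11, -3, x + 12]].

Expanding det(xI - A) along the first row:
det(xI - A) = + (x - 8)·det([[x - 4, -1, 5], [11, x + 4, -11], [-11, -3, x + 12]]) - (-7)·det([[-5, -1, 5], [12, x + 4, -11], [-12, -3, x + 12]]) + (-3)·det([[-5, x - 4, 5], [12, 11, -11], [-12, -11, x + 12]]) - (7)·det([[-5, x - 4, -1], [12, 11, x + 4], [-12, -11, -3]]).

Evaluating gives χ_A(x) = x^4 + 4x^3 + 6x^2 + 4x + 1 = (x + 1)^4.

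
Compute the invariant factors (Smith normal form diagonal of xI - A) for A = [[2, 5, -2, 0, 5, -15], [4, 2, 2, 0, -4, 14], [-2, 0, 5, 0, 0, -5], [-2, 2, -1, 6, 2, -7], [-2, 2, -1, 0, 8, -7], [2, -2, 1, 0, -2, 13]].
The Jordan structure of A has elementary divisors (x - 6)^2, (x - 6)^2, (x - 6), (x - 6). Arranging the block sizes at each eigenvalue in decreasing order and taking row products gives the invariant factors.

Invariant factors (smallest first, each dividing the next): x - 6, x - 6, (x - 6)^2, (x - 6)^2.

Check: the last factor (x - 6)^2 is the minimal polynomial, and the product (x - 6)^6 is the characteristic polynomial.

x - 6, x - 6, (x - 6)^2, (x - 6)^2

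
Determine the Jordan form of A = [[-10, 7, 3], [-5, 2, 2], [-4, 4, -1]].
The characteristic polynomial is det(xI - A) = (x + 3)^3, so the eigenvalues are -3 (algebraic multiplicity 3).

For λ = -3: rank(A + 3I) = 2, rank((A + 3I)^2) = 1, rank((A + 3I)^3) = 0. The eigenspace has dimension 3 - 2 = 1, so there is 1 Jordan block; the rank sequence gives block sizes [3].

Assembling the blocks gives the Jordan form J above.

J = [[-3, 1, 0], [0, -3, 1], [0, 0, -3]]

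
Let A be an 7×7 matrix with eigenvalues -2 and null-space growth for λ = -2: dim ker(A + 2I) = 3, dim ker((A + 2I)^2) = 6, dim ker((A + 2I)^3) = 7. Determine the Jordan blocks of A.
Jordan blocks: (-2, 3), (-2, 2), (-2, 2)

λ = -2: successive nullity increments [3, 3, 1] count blocks of size ≥ k; block sizes are [3, 2, 2].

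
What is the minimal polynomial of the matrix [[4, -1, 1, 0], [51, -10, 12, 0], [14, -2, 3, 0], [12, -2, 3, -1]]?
The characteristic polynomial factors as (x + 1)^4. The minimal polynomial is ∏(x - λ)^{k_λ} where k_λ is the size of the largest Jordan block at λ.

For λ = -1: rank(A + I) = 2, and the largest Jordan block has size 3 (the smallest k with rank((A + I)^k) = rank((A + I)^(k+1))).

So m_A(x) = (x + 1)^3.

m_A(x) = (x + 1)^3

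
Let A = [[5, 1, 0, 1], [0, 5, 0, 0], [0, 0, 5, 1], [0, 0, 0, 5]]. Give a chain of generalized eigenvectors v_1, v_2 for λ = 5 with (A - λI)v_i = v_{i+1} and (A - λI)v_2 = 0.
We seek v_1 ∈ ker((A - 5I)^2) \ ker(A - 5I), then set v_{i+1} = (A - 5I) v_i.

One such chain is v_1 = [[-1, 1, 1, 0]]^T, v_2 = [[1, 0, 0, 0]]^T. Check: (A - 5I) v_2 = [[0, 0, 0, 0]]^T = 0.

v_1 = [[-1, 1, 1, 0]]^T, v_2 = [[1, 0, 0, 0]]^T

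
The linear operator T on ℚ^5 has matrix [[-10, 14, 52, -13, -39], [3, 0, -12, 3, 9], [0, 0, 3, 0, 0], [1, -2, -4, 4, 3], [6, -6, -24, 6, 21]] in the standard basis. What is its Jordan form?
J = [[3, 1, 0, 0, 0], [0, 3, 0, 0, 0], [0, 0, 3, 0, 0], [0, 0, 0, 3, 0], [0, 0, 0, 0, 6]]

The characteristic polynomial is det(xI - A) = (x - 6)(x - 3)^4, so the eigenvalues are 3 (algebraic multiplicity 4), 6 (algebraic multiplicity 1).

For λ = 3: rank(A - 3I) = 2, rank((A - 3I)^2) = 1. The eigenspace has dimension 5 - 2 = 3, so there are 3 Jordan blocks; the rank sequence gives block sizes [2, 1, 1].

For λ = 6: algebraic multiplicity 1 gives one 1×1 block.

Assembling the blocks gives the Jordan form J above.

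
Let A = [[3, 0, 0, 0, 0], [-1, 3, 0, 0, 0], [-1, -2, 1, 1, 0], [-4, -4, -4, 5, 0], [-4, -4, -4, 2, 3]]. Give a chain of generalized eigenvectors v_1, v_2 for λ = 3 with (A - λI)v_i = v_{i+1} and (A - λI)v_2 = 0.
We seek v_1 ∈ ker((A - 3I)^2) \ ker(A - 3I), then set v_{i+1} = (A - 3I) v_i.

One such chain is v_1 = [[-1, 1, -1, -2, 1]]^T, v_2 = [[0, 1, -1, 0, 0]]^T. Check: (A - 3I) v_2 = [[0, 0, 0, 0, 0]]^T = 0.

v_1 = [[-1, 1, -1, -2, 1]]^T, v_2 = [[0, 1, -1, 0, 0]]^T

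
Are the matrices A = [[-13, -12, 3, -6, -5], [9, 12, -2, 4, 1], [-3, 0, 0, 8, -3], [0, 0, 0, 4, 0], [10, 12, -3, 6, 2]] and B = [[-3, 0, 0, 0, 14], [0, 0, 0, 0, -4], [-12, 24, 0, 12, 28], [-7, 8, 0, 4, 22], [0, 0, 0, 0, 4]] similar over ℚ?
Both have characteristic polynomial x^2(x - 4)^2(x + 3), but the minimal polynomial of A is x^2(x - 4)(x + 3) while the minimal polynomial of B is x(x - 4)(x + 3). The minimal polynomial is a similarity invariant, so A and B are not similar.

No.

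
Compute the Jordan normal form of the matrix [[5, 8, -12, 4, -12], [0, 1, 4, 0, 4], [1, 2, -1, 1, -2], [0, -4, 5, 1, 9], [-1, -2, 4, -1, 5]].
The characteristic polynomial is det(xI - A) = (x - 3)^3(x - 1)^2, so the eigenvalues are 1 (algebraic multiplicity 2), 3 (algebraic multiplicity 3).

For λ = 1: rank(A - I) = 3. The eigenspace has dimension 5 - 3 = 2, so there are 2 Jordan blocks; the rank sequence gives block sizes [1, 1].

For λ = 3: rank(A - 3I) = 4, rank((A - 3I)^2) = 3, rank((A - 3I)^3) = 2. The eigenspace has dimension 5 - 4 = 1, so there is 1 Jordan block; the rank sequence gives block sizes [3].

Assembling the blocks gives the Jordan form J above.

J = [[1, 0, 0, 0, 0], [0, 1, 0, 0, 0], [0, 0, 3, 1, 0], [0, 0, 0, 3, 1], [0, 0, 0, 0, 3]]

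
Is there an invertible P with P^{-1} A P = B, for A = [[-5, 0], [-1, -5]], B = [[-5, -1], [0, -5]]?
Two matrices over a field are similar if and only if they have the same invariant factors.

Both A and B have characteristic polynomial (x + 5)^2 and minimal polynomial (x + 5)^2. Computing further, both have invariant factors (x + 5)^2. Hence A and B are similar.

Yes.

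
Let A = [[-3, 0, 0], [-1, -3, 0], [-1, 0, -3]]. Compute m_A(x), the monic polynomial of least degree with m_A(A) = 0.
The characteristic polynomial factors as (x + 3)^3. The minimal polynomial is ∏(x - λ)^{k_λ} where k_λ is the size of the largest Jordan block at λ.

For λ = -3: rank(A + 3I) = 1, and the largest Jordan block has size 2 (the smallest k with rank((A + 3I)^k) = rank((A + 3I)^(k+1))).

So m_A(x) = (x + 3)^2.

m_A(x) = (x + 3)^2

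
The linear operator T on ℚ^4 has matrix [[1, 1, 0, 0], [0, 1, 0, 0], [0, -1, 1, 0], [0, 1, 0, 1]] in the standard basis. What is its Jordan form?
J = [[1, 1, 0, 0], [0, 1, 0, 0], [0, 0, 1, 0], [0, 0, 0, 1]]

The characteristic polynomial is det(xI - A) = (x - 1)^4, so the eigenvalues are 1 (algebraic multiplicity 4).

For λ = 1: rank(A - I) = 1, rank((A - I)^2) = 0. The eigenspace has dimension 4 - 1 = 3, so there are 3 Jordan blocks; the rank sequence gives block sizes [2, 1, 1].

Assembling the blocks gives the Jordan form J above.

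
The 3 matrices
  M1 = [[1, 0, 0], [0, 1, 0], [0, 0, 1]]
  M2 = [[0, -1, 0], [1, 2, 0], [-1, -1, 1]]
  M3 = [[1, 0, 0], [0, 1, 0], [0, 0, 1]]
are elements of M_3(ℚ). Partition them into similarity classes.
2 classes: {M1, M3}, {M2}

Characteristic polynomials: χ_{M1} = (x - 1)^3, χ_{M2} = (x - 1)^3, χ_{M3} = (x - 1)^3.

{M1, M3}: invariant factors x - 1, x - 1, x - 1.

{M2}: invariant factors x - 1, (x - 1)^2.

Matrices are similar if and only if their invariant-factor lists agree; the partition into similarity classes is {M1, M3}, {M2}.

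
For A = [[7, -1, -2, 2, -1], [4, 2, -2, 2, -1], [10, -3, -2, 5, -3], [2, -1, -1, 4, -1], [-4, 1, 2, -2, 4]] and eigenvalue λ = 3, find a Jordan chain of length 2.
We seek v_1 ∈ ker((A - 3I)^2) \ ker(A - 3I), then set v_{i+1} = (A - 3I) v_i.

One such chain is v_1 = [[-1, 1, -3, 0, 0]]^T, v_2 = [[1, 1, 2, 0, -1]]^T. Check: (A - 3I) v_2 = [[0, 0, 0, 0, 0]]^T = 0.

v_1 = [[-1, 1, -3, 0, 0]]^T, v_2 = [[1, 1, 2, 0, -1]]^T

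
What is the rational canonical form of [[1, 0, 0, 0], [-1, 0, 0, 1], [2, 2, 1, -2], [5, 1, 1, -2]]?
R = [[1, 0, 0, 0], [0, 0, 0, 1], [0, 1, 0, 1], [0, 0, 1, -1]]

The invariant factors of A (the non-unit diagonal entries of the Smith normal form of xI - A over ℚ[x]) are x - 1, (x - 1)(x + 1)^2, each dividing the next. The characteristic polynomial is their product, (x - 1)^2(x + 1)^2.

The rational canonical form is the block-diagonal matrix of companion matrices C(f_i):
R = [[1, 0, 0, 0], [0, 0, 0, 1], [0, 1, 0, 1], [0, 0, 1, -1]].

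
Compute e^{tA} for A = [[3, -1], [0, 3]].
A has Jordan form J = [[3, 1], [0, 3]] with A = PJP^{-1}, so e^{tA} = P e^{tJ} P^{-1}.

For a Jordan block J_k(λ), e^{tJ_k(λ)} = e^{λt} · (I + tN + t^2 N^2/2! + ... + t^{k-1} N^{k-1}/(k-1)!) where N is the nilpotent superdiagonal part.

Assembling the blocks and conjugating back gives the entries of e^{tA} as shown above.

e^{tA} = [[e^{3*t}, -t*e^{3*t}], [0, e^{3*t}]]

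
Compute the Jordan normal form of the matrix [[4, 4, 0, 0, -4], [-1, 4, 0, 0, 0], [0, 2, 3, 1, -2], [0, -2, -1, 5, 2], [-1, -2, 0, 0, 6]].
The characteristic polynomial is det(xI - A) = (x - 6)(x - 4)^4, so the eigenvalues are 4 (algebraic multiplicity 4), 6 (algebraic multiplicity 1).

For λ = 4: rank(A - 4I) = 3, rank((A - 4I)^2) = 1. The eigenspace has dimension 5 - 3 = 2, so there are 2 Jordan blocks; the rank sequence gives block sizes [2, 2].

For λ = 6: algebraic multiplicity 1 gives one 1×1 block.

Assembling the blocks gives the Jordan form J above.

J = [[4, 1, 0, 0, 0], [0, 4, 0, 0, 0], [0, 0, 4, 1, 0], [0, 0, 0, 4, 0], [0, 0, 0, 0, 6]]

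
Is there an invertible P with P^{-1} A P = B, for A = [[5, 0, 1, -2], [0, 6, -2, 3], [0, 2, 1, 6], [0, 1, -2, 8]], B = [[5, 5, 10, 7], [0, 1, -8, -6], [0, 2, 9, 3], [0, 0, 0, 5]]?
Yes.

Two matrices over a field are similar if and only if they have the same invariant factors.

Both A and B have characteristic polynomial (x - 5)^4 and minimal polynomial (x - 5)^2. Computing further, both have invariant factors (x - 5)^2, (x - 5)^2. Hence A and B are similar.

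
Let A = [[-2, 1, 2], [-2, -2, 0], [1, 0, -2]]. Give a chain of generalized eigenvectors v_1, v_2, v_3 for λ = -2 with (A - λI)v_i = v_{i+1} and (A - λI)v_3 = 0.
We seek v_1 ∈ ker((A + 2I)^3) \ ker((A + 2I)^2), then set v_{i+1} = (A + 2I) v_i.

One such chain is v_1 = [[-1, -3, 2]]^T, v_2 = [[1, 2, -1]]^T, v_3 = [[0, -2, 1]]^T. Check: (A + 2I) v_3 = [[0, 0, 0]]^T = 0.

v_1 = [[-1, -3, 2]]^T, v_2 = [[1, 2, -1]]^T, v_3 = [[0, -2, 1]]^T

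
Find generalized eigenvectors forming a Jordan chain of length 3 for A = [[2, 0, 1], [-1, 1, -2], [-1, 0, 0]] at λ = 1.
We seek v_1 ∈ ker((A - I)^3) \ ker((A - I)^2), then set v_{i+1} = (A - I) v_i.

One such chain is v_1 = [[0, 0, 1]]^T, v_2 = [[1, -2, -1]]^T, v_3 = [[0, 1, 0]]^T. Check: (A - I) v_3 = [[0, 0, 0]]^T = 0.

v_1 = [[0, 0, 1]]^T, v_2 = [[1, -2, -1]]^T, v_3 = [[0, 1, 0]]^T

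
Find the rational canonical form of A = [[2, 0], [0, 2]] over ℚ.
The invariant factors of A (the non-unit diagonal entries of the Smith normal form of xI - A over ℚ[x]) are x - 2, x - 2, each dividing the next. The characteristic polynomial is their product, (x - 2)^2.

The rational canonical form is the block-diagonal matrix of companion matrices C(f_i):
R = [[2, 0], [0, 2]].

R = [[2, 0], [0, 2]]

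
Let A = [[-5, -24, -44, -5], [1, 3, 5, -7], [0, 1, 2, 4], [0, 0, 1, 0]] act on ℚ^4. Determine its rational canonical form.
The invariant factors of A (the non-unit diagonal entries of the Smith normal form of xI - A over ℚ[x]) are (x^2 - 2)^2, each dividing the next. The characteristic polynomial is their product, (x^2 - 2)^2.

The rational canonical form is the block-diagonal matrix of companion matrices C(f_i):
R = [[0, 0, 0, -4], [1, 0, 0, 0], [0, 1, 0, 4], [0, 0, 1, 0]].

Note the characteristic polynomial does not split into linear factors over ℚ, so A has no Jordan form over ℚ; the rational canonical form exists over any field.

R = [[0, 0, 0, -4], [1, 0, 0, 0], [0, 1, 0, 4], [0, 0, 1, 0]]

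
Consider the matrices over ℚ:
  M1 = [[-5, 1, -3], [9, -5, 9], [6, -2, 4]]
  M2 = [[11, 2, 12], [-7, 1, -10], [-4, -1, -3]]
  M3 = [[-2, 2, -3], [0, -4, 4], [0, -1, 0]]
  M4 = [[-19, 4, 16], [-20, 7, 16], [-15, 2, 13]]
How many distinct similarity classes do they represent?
Characteristic polynomials: χ_{M1} = (x + 2)^3, χ_{M2} = (x - 3)^3, χ_{M3} = (x + 2)^3, χ_{M4} = (x - 1)^2(x + 1).

{M1}: invariant factors x + 2, (x + 2)^2.

{M2}: invariant factors (x - 3)^3.

{M3}: invariant factors (x + 2)^3.

{M4}: invariant factors (x - 1)^2(x + 1).

Matrices are similar if and only if their invariant-factor lists agree; the partition into similarity classes is {M1}, {M2}, {M3}, {M4}.

4 classes: {M1}, {M2}, {M3}, {M4}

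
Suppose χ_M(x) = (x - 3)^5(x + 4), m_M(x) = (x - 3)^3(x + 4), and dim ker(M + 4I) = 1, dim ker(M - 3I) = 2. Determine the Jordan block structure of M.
λ = -4: algebraic multiplicity 1 (exponent in χ_M), largest block size 1 (exponent in m_M), 1 block (geometric multiplicity). This forces block sizes [1].
λ = 3: algebraic multiplicity 5 (exponent in χ_M), largest block size 3 (exponent in m_M), 2 blocks (geometric multiplicity). These force block sizes [3, 2].

Jordan blocks: (-4, 1), (3, 3), (3, 2)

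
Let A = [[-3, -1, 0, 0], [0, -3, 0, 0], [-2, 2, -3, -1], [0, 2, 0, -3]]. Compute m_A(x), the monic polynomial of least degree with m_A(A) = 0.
m_A(x) = (x + 3)^2

The characteristic polynomial factors as (x + 3)^4. The minimal polynomial is ∏(x - λ)^{k_λ} where k_λ is the size of the largest Jordan block at λ.

For λ = -3: rank(A + 3I) = 2, and the largest Jordan block has size 2 (the smallest k with rank((A + 3I)^k) = rank((A + 3I)^(k+1))).

So m_A(x) = (x + 3)^2.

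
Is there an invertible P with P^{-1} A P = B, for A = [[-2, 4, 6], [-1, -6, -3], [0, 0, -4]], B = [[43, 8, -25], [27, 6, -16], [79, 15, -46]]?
trace(A) = -12 but trace(B) = 3. The trace is a similarity invariant, so A and B are not similar.

No.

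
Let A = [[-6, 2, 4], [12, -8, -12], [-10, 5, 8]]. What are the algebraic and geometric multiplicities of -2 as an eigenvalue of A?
The characteristic polynomial is (x + 2)^3, so the factor x + 2 appears with exponent 3: the algebraic multiplicity is 3.

rank(A + 2I) = 1, so the eigenspace has dimension 3 - 1 = 2: the geometric multiplicity is 2.

Since 2 < 3, A is not diagonalizable.

algebraic multiplicity 3, geometric multiplicity 2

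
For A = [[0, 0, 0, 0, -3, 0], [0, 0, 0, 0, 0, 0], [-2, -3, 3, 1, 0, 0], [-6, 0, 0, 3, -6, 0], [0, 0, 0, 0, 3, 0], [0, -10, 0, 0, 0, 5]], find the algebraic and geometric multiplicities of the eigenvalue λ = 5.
The characteristic polynomial is x^2(x - 5)(x - 3)^3, so the factor x - 5 appears with exponent 1: the algebraic multiplicity is 1.

rank(A - 5I) = 5, so the eigenspace has dimension 6 - 5 = 1: the geometric multiplicity is 1.

algebraic multiplicity 1, geometric multiplicity 1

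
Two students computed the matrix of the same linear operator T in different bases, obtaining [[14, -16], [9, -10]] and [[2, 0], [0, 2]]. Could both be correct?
No.

Both have characteristic polynomial (x - 2)^2, but the minimal polynomial of A is (x - 2)^2 while the minimal polynomial of B is x - 2. The minimal polynomial is a similarity invariant, so A and B are not similar.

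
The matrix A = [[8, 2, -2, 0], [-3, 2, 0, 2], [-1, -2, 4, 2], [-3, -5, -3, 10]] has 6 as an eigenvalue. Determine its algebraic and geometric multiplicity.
The characteristic polynomial is (x - 6)^4, so the factor x - 6 appears with exponent 4: the algebraic multiplicity is 4.

rank(A - 6I) = 2, so the eigenspace has dimension 4 - 2 = 2: the geometric multiplicity is 2.

Since 2 < 4, A is not diagonalizable.

algebraic multiplicity 4, geometric multiplicity 2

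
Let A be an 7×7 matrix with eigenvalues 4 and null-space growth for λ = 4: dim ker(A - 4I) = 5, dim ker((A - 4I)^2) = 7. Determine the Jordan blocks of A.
λ = 4: successive nullity increments [5, 2] count blocks of size ≥ k; block sizes are [2, 2, 1, 1, 1].

Jordan blocks: (4, 2), (4, 2), (4, 1), (4, 1), (4, 1)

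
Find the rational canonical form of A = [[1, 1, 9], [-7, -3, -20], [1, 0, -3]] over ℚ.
R = [[0, 0, -5], [1, 0, -1], [0, 1, -5]]

The invariant factors of A (the non-unit diagonal entries of the Smith normal form of xI - A over ℚ[x]) are (x + 5)(x^2 + 1), each dividing the next. The characteristic polynomial is their product, (x + 5)(x^2 + 1).

The rational canonical form is the block-diagonal matrix of companion matrices C(f_i):
R = [[0, 0, -5], [1, 0, -1], [0, 1, -5]].

Note the characteristic polynomial does not split into linear factors over ℚ, so A has no Jordan form over ℚ; the rational canonical form exists over any field.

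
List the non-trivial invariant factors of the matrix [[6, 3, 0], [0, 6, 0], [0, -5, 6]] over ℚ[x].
The Jordan structure of A has elementary divisors (x - 6)^2, (x - 6). Arranging the block sizes at each eigenvalue in decreasing order and taking row products gives the invariant factors.

Invariant factors (smallest first, each dividing the next): x - 6, (x - 6)^2.

Check: the last factor (x - 6)^2 is the minimal polynomial, and the product (x - 6)^3 is the characteristic polynomial.

x - 6, (x - 6)^2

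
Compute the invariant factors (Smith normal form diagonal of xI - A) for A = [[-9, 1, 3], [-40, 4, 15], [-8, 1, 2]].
The Jordan structure of A has elementary divisors (x + 1)^2, (x + 1). Arranging the block sizes at each eigenvalue in decreasing order and taking row products gives the invariant factors.

Invariant factors (smallest first, each dividing the next): x + 1, (x + 1)^2.

Check: the last factor (x + 1)^2 is the minimal polynomial, and the product (x + 1)^3 is the characteristic polynomial.

x + 1, (x + 1)^2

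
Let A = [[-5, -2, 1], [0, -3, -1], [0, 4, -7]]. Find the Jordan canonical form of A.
The characteristic polynomial is det(xI - A) = (x + 5)^3, so the eigenvalues are -5 (algebraic multiplicity 3).

For λ = -5: rank(A + 5I) = 1, rank((A + 5I)^2) = 0. The eigenspace has dimension 3 - 1 = 2, so there are 2 Jordan blocks; the rank sequence gives block sizes [2, 1].

Assembling the blocks gives the Jordan form J above.

J = [[-5, 1, 0], [0, -5, 0], [0, 0, -5]]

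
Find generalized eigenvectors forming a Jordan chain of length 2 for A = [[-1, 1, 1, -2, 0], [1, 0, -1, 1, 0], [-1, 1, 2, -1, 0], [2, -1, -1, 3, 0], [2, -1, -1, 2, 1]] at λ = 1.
We seek v_1 ∈ ker((A - I)^2) \ ker(A - I), then set v_{i+1} = (A - I) v_i.

One such chain is v_1 = [[2, -3, 4, -2, -2]]^T, v_2 = [[1, -1, 1, -1, -1]]^T. Check: (A - I) v_2 = [[0, 0, 0, 0, 0]]^T = 0.

v_1 = [[2, -3, 4, -2, -2]]^T, v_2 = [[1, -1, 1, -1, -1]]^T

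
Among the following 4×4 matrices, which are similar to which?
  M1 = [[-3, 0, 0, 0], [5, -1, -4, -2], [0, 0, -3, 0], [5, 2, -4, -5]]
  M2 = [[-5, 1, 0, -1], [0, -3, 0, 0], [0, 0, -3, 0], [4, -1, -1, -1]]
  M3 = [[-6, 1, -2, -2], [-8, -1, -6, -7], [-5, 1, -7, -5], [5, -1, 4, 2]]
2 classes: {M1}, {M2, M3}

Characteristic polynomials: χ_{M1} = (x + 3)^4, χ_{M2} = (x + 3)^4, χ_{M3} = (x + 3)^4.

{M1}: invariant factors x + 3, x + 3, (x + 3)^2.

{M2, M3}: invariant factors x + 3, (x + 3)^3.

Matrices are similar if and only if their invariant-factor lists agree; the partition into similarity classes is {M1}, {M2, M3}.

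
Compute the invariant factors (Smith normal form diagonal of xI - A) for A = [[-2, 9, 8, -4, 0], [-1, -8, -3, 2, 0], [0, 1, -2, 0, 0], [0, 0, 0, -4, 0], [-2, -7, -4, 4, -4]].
x + 4, x + 4, (x + 4)^3

The Jordan structure of A has elementary divisors (x + 4)^3, (x + 4), (x + 4). Arranging the block sizes at each eigenvalue in decreasing order and taking row products gives the invariant factors.

Invariant factors (smallest first, each dividing the next): x + 4, x + 4, (x + 4)^3.

Check: the last factor (x + 4)^3 is the minimal polynomial, and the product (x + 4)^5 is the characteristic polynomial.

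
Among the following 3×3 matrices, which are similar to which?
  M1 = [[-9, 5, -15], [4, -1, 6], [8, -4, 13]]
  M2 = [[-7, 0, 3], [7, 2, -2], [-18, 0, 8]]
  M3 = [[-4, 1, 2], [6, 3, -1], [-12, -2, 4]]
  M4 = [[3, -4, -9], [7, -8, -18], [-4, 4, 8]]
2 classes: {M1}, {M2, M3, M4}

Characteristic polynomials: χ_{M1} = (x - 1)^3, χ_{M2} = (x - 2)^2(x + 1), χ_{M3} = (x - 2)^2(x + 1), χ_{M4} = (x - 2)^2(x + 1).

{M1}: invariant factors x - 1, (x - 1)^2.

{M2, M3, M4}: invariant factors (x - 2)^2(x + 1).

Matrices are similar if and only if their invariant-factor lists agree; the partition into similarity classes is {M1}, {M2, M3, M4}.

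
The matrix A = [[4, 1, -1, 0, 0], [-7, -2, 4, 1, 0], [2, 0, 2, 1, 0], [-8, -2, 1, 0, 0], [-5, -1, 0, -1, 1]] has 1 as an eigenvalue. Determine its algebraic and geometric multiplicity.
The characteristic polynomial is (x - 1)^5, so the factor x - 1 appears with exponent 5: the algebraic multiplicity is 5.

rank(A - I) = 2, so the eigenspace has dimension 5 - 2 = 3: the geometric multiplicity is 3.

Since 3 < 5, A is not diagonalizable.

algebraic multiplicity 5, geometric multiplicity 3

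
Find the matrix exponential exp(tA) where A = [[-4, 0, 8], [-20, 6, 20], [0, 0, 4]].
A has Jordan form J = [[-4, 0, 0], [0, 4, 0], [0, 0, 6]] with A = PJP^{-1}, so e^{tA} = P e^{tJ} P^{-1}.

For a Jordan block J_k(λ), e^{tJ_k(λ)} = e^{λt} · (I + tN + t^2 N^2/2! + ... + t^{k-1} N^{k-1}/(k-1)!) where N is the nilpotent superdiagonal part.

Assembling the blocks and conjugating back gives the entries of e^{tA} as shown above.

e^{tA} = [[e^{-4*t}, 0, 2*sinh(4*t)], [2*(1 - e^{10*t})*e^{-4*t}, e^{6*t}, (2*e^{10*t} - 2)*e^{-4*t}], [0, 0, e^{4*t}]]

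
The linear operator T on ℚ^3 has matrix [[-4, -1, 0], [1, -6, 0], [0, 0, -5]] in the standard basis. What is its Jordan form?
The characteristic polynomial is det(xI - A) = (x + 5)^3, so the eigenvalues are -5 (algebraic multiplicity 3).

For λ = -5: rank(A + 5I) = 1, rank((A + 5I)^2) = 0. The eigenspace has dimension 3 - 1 = 2, so there are 2 Jordan blocks; the rank sequence gives block sizes [2, 1].

Assembling the blocks gives the Jordan form J above.

J = [[-5, 1, 0], [0, -5, 0], [0, 0, -5]]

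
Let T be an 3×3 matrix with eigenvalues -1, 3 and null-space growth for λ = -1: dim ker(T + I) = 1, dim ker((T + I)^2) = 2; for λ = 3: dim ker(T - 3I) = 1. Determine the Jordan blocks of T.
λ = -1: successive nullity increments [1, 1] count blocks of size ≥ k; block sizes are [2].
λ = 3: successive nullity increments [1] count blocks of size ≥ k; block sizes are [1].

Jordan blocks: (-1, 2), (3, 1)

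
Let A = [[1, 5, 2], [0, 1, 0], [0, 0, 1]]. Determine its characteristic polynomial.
χ_A(x) = (x - 1)^3

xI - A = [[x - 1, -5, -2], [0, x - 1, 0], [0, 0, x - 1]].

Expanding det(xI - A) along the first row:
det(xI - A) = + (x - 1)·det([[x - 1, 0], [0, x - 1]]) - (-5)·det([[0, 0], [0, x - 1]]) + (-2)·det([[0, x - 1], [0, 0]]).

Evaluating gives χ_A(x) = x^3 - 3x^2 + 3x - 1 = (x - 1)^3.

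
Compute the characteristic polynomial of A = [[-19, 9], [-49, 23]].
χ_A(x) = (x - 2)^2

xI - A = [[x + 19, -9], [49, x - 23]].

Expanding det(xI - A) along the first row:
det(xI - A) = + (x + 19)·det([[x - 23]]) - (-9)·det([[49]]).

Evaluating gives χ_A(x) = x^2 - 4x + 4 = (x - 2)^2.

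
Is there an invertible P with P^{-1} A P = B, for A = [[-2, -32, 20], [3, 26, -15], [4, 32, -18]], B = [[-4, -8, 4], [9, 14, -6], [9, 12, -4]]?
Yes.

Two matrices over a field are similar if and only if they have the same invariant factors.

Both A and B have characteristic polynomial (x - 2)^3 and minimal polynomial (x - 2)^2. Computing further, both have invariant factors x - 2, (x - 2)^2. Hence A and B are similar.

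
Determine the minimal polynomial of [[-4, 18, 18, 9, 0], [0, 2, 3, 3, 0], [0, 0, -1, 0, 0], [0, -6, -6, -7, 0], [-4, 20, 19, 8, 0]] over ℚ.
The characteristic polynomial factors as x(x + 1)^2(x + 4)^2. The minimal polynomial is ∏(x - λ)^{k_λ} where k_λ is the size of the largest Jordan block at λ.

For λ = -4: rank(A + 4I) = 3, and the largest Jordan block has size 1 (the smallest k with rank((A + 4I)^k) = rank((A + 4I)^(k+1))).
For λ = -1: rank(A + I) = 3, and the largest Jordan block has size 1 (the smallest k with rank((A + I)^k) = rank((A + I)^(k+1))).
For λ = 0: rank(A) = 4, and the largest Jordan block has size 1 (the smallest k with rank(A^k) = rank(A^(k+1))).

So m_A(x) = x(x + 1)(x + 4).

m_A(x) = x(x + 1)(x + 4)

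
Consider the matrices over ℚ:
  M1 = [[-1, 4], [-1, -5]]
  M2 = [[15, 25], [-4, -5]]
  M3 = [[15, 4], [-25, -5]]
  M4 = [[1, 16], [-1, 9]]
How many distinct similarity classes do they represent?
2 classes: {M1}, {M2, M3, M4}

Characteristic polynomials: χ_{M1} = (x + 3)^2, χ_{M2} = (x - 5)^2, χ_{M3} = (x - 5)^2, χ_{M4} = (x - 5)^2.

{M1}: invariant factors (x + 3)^2.

{M2, M3, M4}: invariant factors (x - 5)^2.

Matrices are similar if and only if their invariant-factor lists agree; the partition into similarity classes is {M1}, {M2, M3, M4}.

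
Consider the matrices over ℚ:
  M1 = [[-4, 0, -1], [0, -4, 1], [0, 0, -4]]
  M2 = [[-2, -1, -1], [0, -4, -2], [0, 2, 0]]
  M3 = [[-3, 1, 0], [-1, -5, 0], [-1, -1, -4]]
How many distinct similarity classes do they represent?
Characteristic polynomials: χ_{M1} = (x + 4)^3, χ_{M2} = (x + 2)^3, χ_{M3} = (x + 4)^3.

{M1, M3}: invariant factors x + 4, (x + 4)^2.

{M2}: invariant factors x + 2, (x + 2)^2.

Matrices are similar if and only if their invariant-factor lists agree; the partition into similarity classes is {M1, M3}, {M2}.

2 classes: {M1, M3}, {M2}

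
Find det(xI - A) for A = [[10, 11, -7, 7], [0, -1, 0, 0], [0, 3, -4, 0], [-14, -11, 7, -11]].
χ_A(x) = (x - 3)(x + 1)(x + 4)^2

xI - A = [[x - 10, -11, 7, -7], [0, x + 1, 0, 0], [0, -3, x + 4, 0], [14, 11, -7, x + 11]].

Expanding det(xI - A) along the first row:
det(xI - A) = + (x - 10)·det([[x + 1, 0, 0], [-3, x + 4, 0], [11, -7, x + 11]]) - (-11)·det([[0, 0, 0], [0, x + 4, 0], [14, -7, x + 11]]) + (7)·det([[0, x + 1, 0], [0, -3, 0], [14, 11, x + 11]]) - (-7)·det([[0, x + 1, 0], [0, -3, x + 4], [14, 11, -7]]).

Evaluating gives χ_A(x) = x^4 + 6x^3 - 3x^2 - 56x - 48 = (x - 3)(x + 1)(x + 4)^2.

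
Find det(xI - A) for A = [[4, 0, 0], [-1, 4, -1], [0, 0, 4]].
xI - A = [[x - 4, 0, 0], [1, x - 4, 1], [0, 0, x - 4]].

Expanding det(xI - A) along the first row:
det(xI - A) = + (x - 4)·det([[x - 4, 1], [0, x - 4]]) - (0)·det([[1, 1], [0, x - 4]]) + (0)·det([[1, x - 4], [0, 0]]).

Evaluating gives χ_A(x) = x^3 - 12x^2 + 48x - 64 = (x - 4)^3.

χ_A(x) = (x - 4)^3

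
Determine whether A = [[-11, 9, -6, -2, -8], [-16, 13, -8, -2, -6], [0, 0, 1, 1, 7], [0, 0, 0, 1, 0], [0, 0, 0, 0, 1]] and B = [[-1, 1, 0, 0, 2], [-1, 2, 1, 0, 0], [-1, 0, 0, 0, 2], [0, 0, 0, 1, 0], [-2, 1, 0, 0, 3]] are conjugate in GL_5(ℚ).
Both have characteristic polynomial (x - 1)^5, but the minimal polynomial of A is (x - 1)^2 while the minimal polynomial of B is (x - 1)^3. The minimal polynomial is a similarity invariant, so A and B are not similar.

No.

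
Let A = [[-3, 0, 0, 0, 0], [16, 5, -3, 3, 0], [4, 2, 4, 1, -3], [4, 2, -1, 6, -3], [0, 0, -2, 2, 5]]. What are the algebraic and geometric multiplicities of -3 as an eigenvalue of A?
algebraic multiplicity 1, geometric multiplicity 1

The characteristic polynomial is (x - 5)^4(x + 3), so the factor x + 3 appears with exponent 1: the algebraic multiplicity is 1.

rank(A + 3I) = 4, so the eigenspace has dimension 5 - 4 = 1: the geometric multiplicity is 1.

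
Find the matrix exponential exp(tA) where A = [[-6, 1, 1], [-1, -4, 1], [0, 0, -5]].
e^{tA} = [[(1 - t)*e^{-5*t}, t*e^{-5*t}, t*e^{-5*t}], [-t*e^{-5*t}, (t + 1)*e^{-5*t}, t*e^{-5*t}], [0, 0, e^{-5*t}]]

A has Jordan form J = [[-5, 1, 0], [0, -5, 0], [0, 0, -5]] with A = PJP^{-1}, so e^{tA} = P e^{tJ} P^{-1}.

For a Jordan block J_k(λ), e^{tJ_k(λ)} = e^{λt} · (I + tN + t^2 N^2/2! + ... + t^{k-1} N^{k-1}/(k-1)!) where N is the nilpotent superdiagonal part.

Assembling the blocks and conjugating back gives the entries of e^{tA} as shown above.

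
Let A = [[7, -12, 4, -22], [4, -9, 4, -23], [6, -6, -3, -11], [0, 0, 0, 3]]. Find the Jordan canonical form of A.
The characteristic polynomial is det(xI - A) = (x - 3)^2(x + 3)(x + 5), so the eigenvalues are -5 (algebraic multiplicity 1), -3 (algebraic multiplicity 1), 3 (algebraic multiplicity 2).

For λ = -5: algebraic multiplicity 1 gives one 1×1 block.

For λ = -3: algebraic multiplicity 1 gives one 1×1 block.

For λ = 3: rank(A - 3I) = 3, rank((A - 3I)^2) = 2. The eigenspace has dimension 4 - 3 = 1, so there is 1 Jordan block; the rank sequence gives block sizes [2].

Assembling the blocks gives the Jordan form J above.

J = [[-5, 0, 0, 0], [0, -3, 0, 0], [0, 0, 3, 1], [0, 0, 0, 3]]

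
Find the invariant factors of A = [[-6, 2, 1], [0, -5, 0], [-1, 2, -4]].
The Jordan structure of A has elementary divisors (x + 5)^2, (x + 5). Arranging the block sizes at each eigenvalue in decreasing order and taking row products gives the invariant factors.

Invariant factors (smallest first, each dividing the next): x + 5, (x + 5)^2.

Check: the last factor (x + 5)^2 is the minimal polynomial, and the product (x + 5)^3 is the characteristic polynomial.

x + 5, (x + 5)^2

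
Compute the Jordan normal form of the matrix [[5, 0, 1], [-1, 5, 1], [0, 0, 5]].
The characteristic polynomial is det(xI - A) = (x - 5)^3, so the eigenvalues are 5 (algebraic multiplicity 3).

For λ = 5: rank(A - 5I) = 2, rank((A - 5I)^2) = 1, rank((A - 5I)^3) = 0. The eigenspace has dimension 3 - 2 = 1, so there is 1 Jordan block; the rank sequence gives block sizes [3].

Assembling the blocks gives the Jordan form J above.

J = [[5, 1, 0], [0, 5, 1], [0, 0, 5]]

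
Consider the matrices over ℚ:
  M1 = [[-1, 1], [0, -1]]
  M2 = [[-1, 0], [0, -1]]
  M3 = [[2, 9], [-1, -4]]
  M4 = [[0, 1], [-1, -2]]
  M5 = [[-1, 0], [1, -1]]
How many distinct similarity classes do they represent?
Characteristic polynomials: χ_{M1} = (x + 1)^2, χ_{M2} = (x + 1)^2, χ_{M3} = (x + 1)^2, χ_{M4} = (x + 1)^2, χ_{M5} = (x + 1)^2.

{M1, M3, M4, M5}: invariant factors (x + 1)^2.

{M2}: invariant factors x + 1, x + 1.

Matrices are similar if and only if their invariant-factor lists agree; the partition into similarity classes is {M1, M3, M4, M5}, {M2}.

2 classes: {M1, M3, M4, M5}, {M2}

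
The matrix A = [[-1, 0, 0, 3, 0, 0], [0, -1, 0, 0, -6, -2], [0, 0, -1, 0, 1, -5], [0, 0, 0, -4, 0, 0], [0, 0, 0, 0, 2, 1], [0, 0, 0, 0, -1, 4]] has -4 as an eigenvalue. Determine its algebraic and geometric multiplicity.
The characteristic polynomial is (x - 3)^2(x + 1)^3(x + 4), so the factor x + 4 appears with exponent 1: the algebraic multiplicity is 1.

rank(A + 4I) = 5, so the eigenspace has dimension 6 - 5 = 1: the geometric multiplicity is 1.

algebraic multiplicity 1, geometric multiplicity 1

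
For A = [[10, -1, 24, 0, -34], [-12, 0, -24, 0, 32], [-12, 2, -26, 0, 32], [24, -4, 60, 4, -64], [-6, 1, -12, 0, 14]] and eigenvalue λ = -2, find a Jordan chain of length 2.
We seek v_1 ∈ ker((A + 2I)^2) \ ker(A + 2I), then set v_{i+1} = (A + 2I) v_i.

One such chain is v_1 = [[0, 1, 0, 0, 0]]^T, v_2 = [[-1, 2, 2, -4, 1]]^T. Check: (A + 2I) v_2 = [[0, 0, 0, 0, 0]]^T = 0.

v_1 = [[0, 1, 0, 0, 0]]^T, v_2 = [[-1, 2, 2, -4, 1]]^T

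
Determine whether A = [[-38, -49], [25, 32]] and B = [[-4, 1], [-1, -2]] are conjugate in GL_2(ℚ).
Two matrices over a field are similar if and only if they have the same invariant factors.

Both A and B have characteristic polynomial (x + 3)^2 and minimal polynomial (x + 3)^2. Computing further, both have invariant factors (x + 3)^2. Hence A and B are similar.

Yes.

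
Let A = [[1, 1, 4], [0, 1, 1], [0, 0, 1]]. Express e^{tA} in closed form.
e^{tA} = [[e^{t}, t*e^{t}, t*(t + 8)*e^{t}/2], [0, e^{t}, t*e^{t}], [0, 0, e^{t}]]

A has Jordan form J = [[1, 1, 0], [0, 1, 1], [0, 0, 1]] with A = PJP^{-1}, so e^{tA} = P e^{tJ} P^{-1}.

For a Jordan block J_k(λ), e^{tJ_k(λ)} = e^{λt} · (I + tN + t^2 N^2/2! + ... + t^{k-1} N^{k-1}/(k-1)!) where N is the nilpotent superdiagonal part.

Assembling the blocks and conjugating back gives the entries of e^{tA} as shown above.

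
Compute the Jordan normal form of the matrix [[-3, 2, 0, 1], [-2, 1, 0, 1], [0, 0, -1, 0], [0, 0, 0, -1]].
The characteristic polynomial is det(xI - A) = (x + 1)^4, so the eigenvalues are -1 (algebraic multiplicity 4).

For λ = -1: rank(A + I) = 1, rank((A + I)^2) = 0. The eigenspace has dimension 4 - 1 = 3, so there are 3 Jordan blocks; the rank sequence gives block sizes [2, 1, 1].

Assembling the blocks gives the Jordan form J above.

J = [[-1, 1, 0, 0], [0, -1, 0, 0], [0, 0, -1, 0], [0, 0, 0, -1]]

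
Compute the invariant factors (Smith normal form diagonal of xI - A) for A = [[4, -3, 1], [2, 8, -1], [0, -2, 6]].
(x - 6)^3

The Jordan structure of A has elementary divisors (x - 6)^3. Arranging the block sizes at each eigenvalue in decreasing order and taking row products gives the invariant factors.

Invariant factors (smallest first, each dividing the next): (x - 6)^3.

Check: the last factor (x - 6)^3 is the minimal polynomial, and the product (x - 6)^3 is the characteristic polynomial.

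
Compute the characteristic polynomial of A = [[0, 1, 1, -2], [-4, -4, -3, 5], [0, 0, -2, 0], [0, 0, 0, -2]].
xI - A = [[x, -1, -1, 2], [4, x + 4, 3, -5], [0, 0, x + 2, 0], [0, 0, 0, x + 2]].

Expanding det(xI - A) along the first row:
det(xI - A) = + (x)·det([[x + 4, 3, -5], [0, x + 2, 0], [0, 0, x + 2]]) - (-1)·det([[4, 3, -5], [0, x + 2, 0], [0, 0, x + 2]]) + (-1)·det([[4, x + 4, -5], [0, 0, 0], [0, 0, x + 2]]) - (2)·det([[4, x + 4, 3], [0, 0, x + 2], [0, 0, 0]]).

Evaluating gives χ_A(x) = x^4 + 8x^3 + 24x^2 + 32x + 16 = (x + 2)^4.

χ_A(x) = (x + 2)^4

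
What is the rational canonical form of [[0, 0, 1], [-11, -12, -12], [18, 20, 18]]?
R = [[0, 0, -4], [1, 0, -6], [0, 1, 6]]

The invariant factors of A (the non-unit diagonal entries of the Smith normal form of xI - A over ℚ[x]) are (x - 2)(x^2 - 4x - 2), each dividing the next. The characteristic polynomial is their product, (x - 2)(x^2 - 4x - 2).

The rational canonical form is the block-diagonal matrix of companion matrices C(f_i):
R = [[0, 0, -4], [1, 0, -6], [0, 1, 6]].

Note the characteristic polynomial does not split into linear factors over ℚ, so A has no Jordan form over ℚ; the rational canonical form exists over any field.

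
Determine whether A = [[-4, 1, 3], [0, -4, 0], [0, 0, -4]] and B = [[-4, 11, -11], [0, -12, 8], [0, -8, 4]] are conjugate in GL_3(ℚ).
Yes.

Two matrices over a field are similar if and only if they have the same invariant factors.

Both A and B have characteristic polynomial (x + 4)^3 and minimal polynomial (x + 4)^2. Computing further, both have invariant factors x + 4, (x + 4)^2. Hence A and B are similar.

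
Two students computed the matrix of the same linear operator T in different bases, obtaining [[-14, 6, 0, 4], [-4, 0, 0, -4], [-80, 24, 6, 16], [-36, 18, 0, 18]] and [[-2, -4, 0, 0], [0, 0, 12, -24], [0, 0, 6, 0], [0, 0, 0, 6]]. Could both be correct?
Two matrices over a field are similar if and only if they have the same invariant factors.

Both A and B have characteristic polynomial x(x - 6)^2(x + 2) and minimal polynomial x(x - 6)(x + 2). Computing further, both have invariant factors x - 6, x(x - 6)(x + 2). Hence A and B are similar.

Yes.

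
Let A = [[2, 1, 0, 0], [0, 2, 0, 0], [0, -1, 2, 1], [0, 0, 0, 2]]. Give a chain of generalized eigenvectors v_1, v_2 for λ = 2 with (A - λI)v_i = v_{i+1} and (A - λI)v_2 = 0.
v_1 = [[2, 1, -2, 0]]^T, v_2 = [[1, 0, -1, 0]]^T

We seek v_1 ∈ ker((A - 2I)^2) \ ker(A - 2I), then set v_{i+1} = (A - 2I) v_i.

One such chain is v_1 = [[2, 1, -2, 0]]^T, v_2 = [[1, 0, -1, 0]]^T. Check: (A - 2I) v_2 = [[0, 0, 0, 0]]^T = 0.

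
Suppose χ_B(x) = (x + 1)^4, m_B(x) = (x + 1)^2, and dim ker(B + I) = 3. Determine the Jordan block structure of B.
λ = -1: algebraic multiplicity 4 (exponent in χ_B), largest block size 2 (exponent in m_B), 3 blocks (geometric multiplicity). These force block sizes [2, 1, 1].

Jordan blocks: (-1, 2), (-1, 1), (-1, 1)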